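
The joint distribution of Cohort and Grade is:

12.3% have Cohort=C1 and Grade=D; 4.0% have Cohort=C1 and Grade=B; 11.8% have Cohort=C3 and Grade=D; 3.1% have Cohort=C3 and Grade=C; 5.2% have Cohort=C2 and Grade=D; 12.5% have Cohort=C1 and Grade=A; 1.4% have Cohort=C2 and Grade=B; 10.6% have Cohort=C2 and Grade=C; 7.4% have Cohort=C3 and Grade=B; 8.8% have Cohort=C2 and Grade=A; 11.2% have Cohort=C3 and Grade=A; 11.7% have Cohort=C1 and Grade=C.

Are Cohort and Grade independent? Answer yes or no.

no

P(Cohort=C3) = 0.335 and P(Grade=C) = 0.254, so their product is 0.08509, but P(Cohort=C3, Grade=C) = 0.031. Since these differ, Cohort and Grade are not independent.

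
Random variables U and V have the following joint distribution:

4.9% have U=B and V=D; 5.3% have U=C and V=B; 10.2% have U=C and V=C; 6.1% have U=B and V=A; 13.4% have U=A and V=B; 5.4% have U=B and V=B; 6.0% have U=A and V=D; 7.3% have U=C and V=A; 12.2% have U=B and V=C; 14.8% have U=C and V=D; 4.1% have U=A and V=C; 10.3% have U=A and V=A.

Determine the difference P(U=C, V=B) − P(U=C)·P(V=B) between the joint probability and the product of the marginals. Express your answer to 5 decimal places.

P(U=C) = 0.073 + 0.053 + 0.102 + 0.148 = 0.376.
P(V=B) = 0.134 + 0.054 + 0.053 = 0.241.
P(U=C, V=B) − P(U=C)P(V=B) = 0.053 − 0.376×0.241 = -0.03762.

-0.03762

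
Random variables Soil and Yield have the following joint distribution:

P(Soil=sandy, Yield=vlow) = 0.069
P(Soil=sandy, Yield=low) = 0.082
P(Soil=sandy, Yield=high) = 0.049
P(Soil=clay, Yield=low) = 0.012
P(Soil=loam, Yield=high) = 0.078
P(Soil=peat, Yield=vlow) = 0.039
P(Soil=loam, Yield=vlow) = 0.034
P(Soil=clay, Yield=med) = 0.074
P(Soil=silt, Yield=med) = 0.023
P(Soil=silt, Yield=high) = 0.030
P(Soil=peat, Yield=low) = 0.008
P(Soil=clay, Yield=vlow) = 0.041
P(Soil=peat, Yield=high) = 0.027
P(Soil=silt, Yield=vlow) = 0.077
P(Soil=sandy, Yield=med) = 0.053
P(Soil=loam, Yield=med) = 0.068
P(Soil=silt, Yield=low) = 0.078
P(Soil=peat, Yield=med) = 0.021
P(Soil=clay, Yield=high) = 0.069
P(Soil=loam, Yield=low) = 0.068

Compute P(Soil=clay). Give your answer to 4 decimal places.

0.1960

P(Soil=clay) = 0.041 + 0.012 + 0.074 + 0.069 = 0.196.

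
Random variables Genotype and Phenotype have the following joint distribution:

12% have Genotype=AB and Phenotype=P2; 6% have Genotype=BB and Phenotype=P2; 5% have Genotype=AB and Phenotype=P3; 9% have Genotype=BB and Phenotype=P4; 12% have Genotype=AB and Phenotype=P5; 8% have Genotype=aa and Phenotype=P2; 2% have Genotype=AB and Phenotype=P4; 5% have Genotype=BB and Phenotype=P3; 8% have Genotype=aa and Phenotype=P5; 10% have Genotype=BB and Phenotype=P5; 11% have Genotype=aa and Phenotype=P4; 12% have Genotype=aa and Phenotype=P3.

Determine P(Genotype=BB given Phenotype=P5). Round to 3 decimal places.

0.333

P(Phenotype=P5) = 0.08 + 0.12 + 0.10 = 0.30.
P(Genotype=BB | Phenotype=P5) = 0.10/0.30 = 0.333.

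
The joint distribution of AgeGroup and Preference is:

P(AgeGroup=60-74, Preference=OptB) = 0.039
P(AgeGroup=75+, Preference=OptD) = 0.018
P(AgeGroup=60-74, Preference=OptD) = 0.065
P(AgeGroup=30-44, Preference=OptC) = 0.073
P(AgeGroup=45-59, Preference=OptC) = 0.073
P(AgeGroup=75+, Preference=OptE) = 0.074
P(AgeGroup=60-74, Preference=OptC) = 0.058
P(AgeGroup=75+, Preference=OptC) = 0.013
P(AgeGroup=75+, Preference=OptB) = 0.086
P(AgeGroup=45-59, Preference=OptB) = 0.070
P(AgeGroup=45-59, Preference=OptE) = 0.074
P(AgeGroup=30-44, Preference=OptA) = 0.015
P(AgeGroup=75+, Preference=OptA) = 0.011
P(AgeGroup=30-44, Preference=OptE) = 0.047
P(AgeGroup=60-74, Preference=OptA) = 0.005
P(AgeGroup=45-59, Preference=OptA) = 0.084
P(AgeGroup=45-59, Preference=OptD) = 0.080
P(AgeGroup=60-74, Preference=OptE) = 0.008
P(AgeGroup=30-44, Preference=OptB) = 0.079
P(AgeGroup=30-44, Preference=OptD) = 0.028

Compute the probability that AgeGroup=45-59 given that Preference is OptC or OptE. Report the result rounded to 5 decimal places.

0.35000

P(Preference=OptC) = 0.073 + 0.073 + 0.058 + 0.013 = 0.217.
P(Preference=OptE) = 0.047 + 0.074 + 0.008 + 0.074 = 0.203.
P(Preference ∈ {OptC, OptE}) = 0.217 + 0.203 = 0.420; P(AgeGroup=45-59, Preference ∈ {OptC, OptE}) = 0.073 + 0.074 = 0.147.
P(AgeGroup=45-59 | Preference ∈ {OptC, OptE}) = 0.147/0.420 = 0.35000.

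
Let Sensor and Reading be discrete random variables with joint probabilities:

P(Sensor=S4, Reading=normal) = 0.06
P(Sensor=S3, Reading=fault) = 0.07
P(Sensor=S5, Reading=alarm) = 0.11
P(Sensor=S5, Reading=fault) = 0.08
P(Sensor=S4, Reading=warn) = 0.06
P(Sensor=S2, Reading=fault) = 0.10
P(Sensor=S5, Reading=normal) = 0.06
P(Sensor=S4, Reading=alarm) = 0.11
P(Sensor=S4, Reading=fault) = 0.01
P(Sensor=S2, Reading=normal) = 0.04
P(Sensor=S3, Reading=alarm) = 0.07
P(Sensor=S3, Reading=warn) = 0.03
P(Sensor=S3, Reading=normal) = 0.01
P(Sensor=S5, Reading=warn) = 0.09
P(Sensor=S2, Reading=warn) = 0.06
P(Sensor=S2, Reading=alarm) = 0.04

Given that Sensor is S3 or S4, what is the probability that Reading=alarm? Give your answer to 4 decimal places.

P(Sensor=S3) = 0.01 + 0.03 + 0.07 + 0.07 = 0.18.
P(Sensor=S4) = 0.06 + 0.06 + 0.11 + 0.01 = 0.24.
P(Sensor ∈ {S3, S4}) = 0.18 + 0.24 = 0.42; P(Reading=alarm, Sensor ∈ {S3, S4}) = 0.07 + 0.11 = 0.18.
P(Reading=alarm | Sensor ∈ {S3, S4}) = 0.18/0.42 = 0.4286.

0.4286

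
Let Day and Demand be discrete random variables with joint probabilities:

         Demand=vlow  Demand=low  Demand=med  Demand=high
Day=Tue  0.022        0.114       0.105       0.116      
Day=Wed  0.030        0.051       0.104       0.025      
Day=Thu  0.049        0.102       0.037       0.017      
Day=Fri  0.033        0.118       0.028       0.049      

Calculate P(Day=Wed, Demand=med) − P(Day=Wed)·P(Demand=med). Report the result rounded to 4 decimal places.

P(Day=Wed) = 0.030 + 0.051 + 0.104 + 0.025 = 0.210.
P(Demand=med) = 0.105 + 0.104 + 0.037 + 0.028 = 0.274.
P(Day=Wed, Demand=med) − P(Day=Wed)P(Demand=med) = 0.104 − 0.210×0.274 = 0.0465.

0.0465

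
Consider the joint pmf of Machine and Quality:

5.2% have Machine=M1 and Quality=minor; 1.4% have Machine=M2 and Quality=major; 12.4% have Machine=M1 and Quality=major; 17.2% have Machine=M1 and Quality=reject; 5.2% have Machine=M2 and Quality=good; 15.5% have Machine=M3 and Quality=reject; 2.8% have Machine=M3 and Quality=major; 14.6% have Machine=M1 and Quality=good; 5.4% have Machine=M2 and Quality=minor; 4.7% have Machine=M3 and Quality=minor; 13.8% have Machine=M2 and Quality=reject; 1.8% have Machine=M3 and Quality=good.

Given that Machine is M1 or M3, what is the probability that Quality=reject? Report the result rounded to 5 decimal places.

0.44070

P(Machine=M1) = 0.146 + 0.052 + 0.124 + 0.172 = 0.494.
P(Machine=M3) = 0.018 + 0.047 + 0.028 + 0.155 = 0.248.
P(Machine ∈ {M1, M3}) = 0.494 + 0.248 = 0.742; P(Quality=reject, Machine ∈ {M1, M3}) = 0.172 + 0.155 = 0.327.
P(Quality=reject | Machine ∈ {M1, M3}) = 0.327/0.742 = 0.44070.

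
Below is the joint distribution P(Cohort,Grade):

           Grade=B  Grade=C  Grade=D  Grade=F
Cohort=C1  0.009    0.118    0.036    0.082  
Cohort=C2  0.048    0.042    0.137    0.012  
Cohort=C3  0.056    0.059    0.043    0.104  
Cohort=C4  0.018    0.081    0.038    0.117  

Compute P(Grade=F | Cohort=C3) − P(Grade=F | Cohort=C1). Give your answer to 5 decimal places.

0.06225

P(Cohort=C3) = 0.056 + 0.059 + 0.043 + 0.104 = 0.262; P(Grade=F | Cohort=C3) = 0.104/0.262 = 0.396947.
P(Cohort=C1) = 0.009 + 0.118 + 0.036 + 0.082 = 0.245; P(Grade=F | Cohort=C1) = 0.082/0.245 = 0.334694.
Difference = 0.06225.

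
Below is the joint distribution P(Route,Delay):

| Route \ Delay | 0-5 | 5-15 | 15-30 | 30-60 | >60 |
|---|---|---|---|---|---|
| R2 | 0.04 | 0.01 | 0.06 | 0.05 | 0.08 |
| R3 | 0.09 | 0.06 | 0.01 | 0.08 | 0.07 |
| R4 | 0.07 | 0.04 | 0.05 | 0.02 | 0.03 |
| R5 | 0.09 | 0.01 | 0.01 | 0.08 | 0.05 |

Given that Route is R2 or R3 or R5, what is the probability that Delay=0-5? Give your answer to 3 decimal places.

0.278

P(Route=R2) = 0.04 + 0.01 + 0.06 + 0.05 + 0.08 = 0.24.
P(Route=R3) = 0.09 + 0.06 + 0.01 + 0.08 + 0.07 = 0.31.
P(Route=R5) = 0.09 + 0.01 + 0.01 + 0.08 + 0.05 = 0.24.
P(Route ∈ {R2, R3, R5}) = 0.24 + 0.31 + 0.24 = 0.79; P(Delay=0-5, Route ∈ {R2, R3, R5}) = 0.04 + 0.09 + 0.09 = 0.22.
P(Delay=0-5 | Route ∈ {R2, R3, R5}) = 0.22/0.79 = 0.278.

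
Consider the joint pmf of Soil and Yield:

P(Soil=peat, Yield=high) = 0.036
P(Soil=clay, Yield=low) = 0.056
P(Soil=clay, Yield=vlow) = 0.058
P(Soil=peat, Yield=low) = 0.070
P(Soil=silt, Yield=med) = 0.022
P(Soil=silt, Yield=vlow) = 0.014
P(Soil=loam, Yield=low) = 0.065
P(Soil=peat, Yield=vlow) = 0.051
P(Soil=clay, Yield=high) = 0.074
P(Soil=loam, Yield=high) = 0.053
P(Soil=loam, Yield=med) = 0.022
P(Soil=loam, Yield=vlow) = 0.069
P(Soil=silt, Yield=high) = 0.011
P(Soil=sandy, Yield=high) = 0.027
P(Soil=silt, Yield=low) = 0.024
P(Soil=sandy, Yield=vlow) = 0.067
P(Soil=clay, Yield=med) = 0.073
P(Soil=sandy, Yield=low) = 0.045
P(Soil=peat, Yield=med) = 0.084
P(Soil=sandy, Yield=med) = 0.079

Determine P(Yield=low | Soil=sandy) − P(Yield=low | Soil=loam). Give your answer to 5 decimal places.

P(Soil=sandy) = 0.067 + 0.045 + 0.079 + 0.027 = 0.218; P(Yield=low | Soil=sandy) = 0.045/0.218 = 0.206422.
P(Soil=loam) = 0.069 + 0.065 + 0.022 + 0.053 = 0.209; P(Yield=low | Soil=loam) = 0.065/0.209 = 0.311005.
Difference = -0.10458.

-0.10458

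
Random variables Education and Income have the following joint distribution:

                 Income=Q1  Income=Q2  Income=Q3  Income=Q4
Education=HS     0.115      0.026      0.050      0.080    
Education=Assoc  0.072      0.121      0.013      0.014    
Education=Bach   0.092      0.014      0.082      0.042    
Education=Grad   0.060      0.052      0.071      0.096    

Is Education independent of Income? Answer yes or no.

no

P(Education=Assoc) = 0.220 and P(Income=Q2) = 0.213, so their product is 0.04686, but P(Education=Assoc, Income=Q2) = 0.121. Since these differ, Education and Income are not independent.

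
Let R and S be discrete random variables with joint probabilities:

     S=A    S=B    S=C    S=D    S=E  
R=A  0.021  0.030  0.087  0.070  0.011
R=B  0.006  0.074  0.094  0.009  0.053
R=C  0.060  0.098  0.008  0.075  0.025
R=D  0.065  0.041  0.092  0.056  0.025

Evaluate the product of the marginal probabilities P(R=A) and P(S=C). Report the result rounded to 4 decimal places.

P(R=A) = 0.021 + 0.030 + 0.087 + 0.070 + 0.011 = 0.219.
P(S=C) = 0.087 + 0.094 + 0.008 + 0.092 = 0.281.
Product: 0.219 × 0.281 = 0.0615.

0.0615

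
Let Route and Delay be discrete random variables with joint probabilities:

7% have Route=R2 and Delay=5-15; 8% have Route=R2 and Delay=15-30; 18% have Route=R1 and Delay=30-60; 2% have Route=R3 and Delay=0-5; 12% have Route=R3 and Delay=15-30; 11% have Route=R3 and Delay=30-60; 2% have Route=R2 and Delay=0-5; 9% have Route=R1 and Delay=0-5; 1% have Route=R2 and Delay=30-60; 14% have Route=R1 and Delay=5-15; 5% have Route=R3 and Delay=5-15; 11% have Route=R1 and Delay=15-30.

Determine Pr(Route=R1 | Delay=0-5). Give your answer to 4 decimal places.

P(Delay=0-5) = 0.09 + 0.02 + 0.02 = 0.13.
P(Route=R1 | Delay=0-5) = 0.09/0.13 = 0.6923.

0.6923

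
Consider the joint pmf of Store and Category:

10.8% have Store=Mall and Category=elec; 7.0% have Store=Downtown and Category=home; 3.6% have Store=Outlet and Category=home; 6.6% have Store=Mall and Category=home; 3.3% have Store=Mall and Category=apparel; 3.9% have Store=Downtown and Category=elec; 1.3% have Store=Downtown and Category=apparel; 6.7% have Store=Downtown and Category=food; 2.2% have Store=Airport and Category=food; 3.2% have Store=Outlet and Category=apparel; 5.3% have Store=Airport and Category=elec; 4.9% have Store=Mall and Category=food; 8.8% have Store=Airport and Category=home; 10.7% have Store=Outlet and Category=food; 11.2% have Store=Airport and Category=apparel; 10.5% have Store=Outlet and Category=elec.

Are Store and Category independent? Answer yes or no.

no

P(Store=Airport) = 0.275 and P(Category=apparel) = 0.190, so their product is 0.05225, but P(Store=Airport, Category=apparel) = 0.112. Since these differ, Store and Category are not independent.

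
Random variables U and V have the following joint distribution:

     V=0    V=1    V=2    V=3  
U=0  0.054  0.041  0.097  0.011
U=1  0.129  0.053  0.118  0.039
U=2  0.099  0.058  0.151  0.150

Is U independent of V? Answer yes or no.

P(U=2) = 0.458 and P(V=3) = 0.200, so their product is 0.09160, but P(U=2, V=3) = 0.150. Since these differ, U and V are not independent.

no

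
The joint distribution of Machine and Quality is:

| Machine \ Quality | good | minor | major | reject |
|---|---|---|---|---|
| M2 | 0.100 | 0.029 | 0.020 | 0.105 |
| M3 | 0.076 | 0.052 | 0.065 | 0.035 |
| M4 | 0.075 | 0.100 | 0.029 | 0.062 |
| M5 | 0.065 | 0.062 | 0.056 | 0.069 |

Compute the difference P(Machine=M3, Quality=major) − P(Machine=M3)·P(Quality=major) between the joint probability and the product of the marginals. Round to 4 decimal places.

P(Machine=M3) = 0.076 + 0.052 + 0.065 + 0.035 = 0.228.
P(Quality=major) = 0.020 + 0.065 + 0.029 + 0.056 = 0.170.
P(Machine=M3, Quality=major) − P(Machine=M3)P(Quality=major) = 0.065 − 0.228×0.170 = 0.0262.

0.0262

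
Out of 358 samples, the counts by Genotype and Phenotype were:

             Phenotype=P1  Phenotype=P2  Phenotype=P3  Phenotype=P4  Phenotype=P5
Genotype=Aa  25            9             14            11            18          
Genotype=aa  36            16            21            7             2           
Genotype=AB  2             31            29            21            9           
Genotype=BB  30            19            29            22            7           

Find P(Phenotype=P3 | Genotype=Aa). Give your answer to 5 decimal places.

0.18182

Total with Genotype=Aa: 25 + 9 + 14 + 11 + 18 = 77.
P(Phenotype=P3 | Genotype=Aa) = 14/77 = 0.18182.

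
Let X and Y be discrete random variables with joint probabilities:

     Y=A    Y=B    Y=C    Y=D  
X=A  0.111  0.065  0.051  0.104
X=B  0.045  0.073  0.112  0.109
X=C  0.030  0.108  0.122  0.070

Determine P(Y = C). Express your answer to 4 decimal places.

P(Y=C) = 0.051 + 0.112 + 0.122 = 0.285.

0.2850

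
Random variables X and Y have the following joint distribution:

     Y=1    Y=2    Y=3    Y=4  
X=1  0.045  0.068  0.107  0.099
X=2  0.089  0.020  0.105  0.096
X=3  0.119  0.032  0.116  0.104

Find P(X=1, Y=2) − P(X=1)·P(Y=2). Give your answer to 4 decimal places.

P(X=1) = 0.045 + 0.068 + 0.107 + 0.099 = 0.319.
P(Y=2) = 0.068 + 0.020 + 0.032 = 0.120.
P(X=1, Y=2) − P(X=1)P(Y=2) = 0.068 − 0.319×0.120 = 0.0297.

0.0297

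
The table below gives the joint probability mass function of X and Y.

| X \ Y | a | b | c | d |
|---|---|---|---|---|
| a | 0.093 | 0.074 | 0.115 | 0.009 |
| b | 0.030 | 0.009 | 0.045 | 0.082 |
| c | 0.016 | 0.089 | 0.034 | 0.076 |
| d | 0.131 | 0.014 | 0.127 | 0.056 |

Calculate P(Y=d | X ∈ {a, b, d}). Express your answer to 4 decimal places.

0.1873

P(X=a) = 0.093 + 0.074 + 0.115 + 0.009 = 0.291.
P(X=b) = 0.030 + 0.009 + 0.045 + 0.082 = 0.166.
P(X=d) = 0.131 + 0.014 + 0.127 + 0.056 = 0.328.
P(X ∈ {a, b, d}) = 0.291 + 0.166 + 0.328 = 0.785; P(Y=d, X ∈ {a, b, d}) = 0.009 + 0.082 + 0.056 = 0.147.
P(Y=d | X ∈ {a, b, d}) = 0.147/0.785 = 0.1873.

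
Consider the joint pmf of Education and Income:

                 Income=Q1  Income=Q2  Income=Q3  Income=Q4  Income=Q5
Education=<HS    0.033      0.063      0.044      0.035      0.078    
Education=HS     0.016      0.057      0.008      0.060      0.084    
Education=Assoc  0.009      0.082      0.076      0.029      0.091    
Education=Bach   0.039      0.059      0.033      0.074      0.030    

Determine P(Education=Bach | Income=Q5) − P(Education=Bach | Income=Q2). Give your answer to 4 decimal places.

P(Income=Q5) = 0.078 + 0.084 + 0.091 + 0.030 = 0.283; P(Education=Bach | Income=Q5) = 0.030/0.283 = 0.10601.
P(Income=Q2) = 0.063 + 0.057 + 0.082 + 0.059 = 0.261; P(Education=Bach | Income=Q2) = 0.059/0.261 = 0.22605.
Difference = -0.1200.

-0.1200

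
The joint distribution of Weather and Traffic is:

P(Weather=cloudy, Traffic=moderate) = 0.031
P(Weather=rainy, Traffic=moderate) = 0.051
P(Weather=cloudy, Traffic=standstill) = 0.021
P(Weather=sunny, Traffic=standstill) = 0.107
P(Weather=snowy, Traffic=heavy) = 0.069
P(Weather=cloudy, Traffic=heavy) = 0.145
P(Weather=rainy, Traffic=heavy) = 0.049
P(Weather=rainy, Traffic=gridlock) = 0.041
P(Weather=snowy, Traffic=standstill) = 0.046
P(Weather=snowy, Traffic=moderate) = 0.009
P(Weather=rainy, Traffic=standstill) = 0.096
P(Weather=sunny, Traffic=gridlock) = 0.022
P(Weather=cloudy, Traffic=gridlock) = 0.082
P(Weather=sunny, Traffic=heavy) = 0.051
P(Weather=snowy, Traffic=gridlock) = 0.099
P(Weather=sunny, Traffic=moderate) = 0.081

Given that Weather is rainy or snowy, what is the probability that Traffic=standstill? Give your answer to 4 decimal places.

0.3087

P(Weather=rainy) = 0.051 + 0.049 + 0.041 + 0.096 = 0.237.
P(Weather=snowy) = 0.009 + 0.069 + 0.099 + 0.046 = 0.223.
P(Weather ∈ {rainy, snowy}) = 0.237 + 0.223 = 0.460; P(Traffic=standstill, Weather ∈ {rainy, snowy}) = 0.096 + 0.046 = 0.142.
P(Traffic=standstill | Weather ∈ {rainy, snowy}) = 0.142/0.460 = 0.3087.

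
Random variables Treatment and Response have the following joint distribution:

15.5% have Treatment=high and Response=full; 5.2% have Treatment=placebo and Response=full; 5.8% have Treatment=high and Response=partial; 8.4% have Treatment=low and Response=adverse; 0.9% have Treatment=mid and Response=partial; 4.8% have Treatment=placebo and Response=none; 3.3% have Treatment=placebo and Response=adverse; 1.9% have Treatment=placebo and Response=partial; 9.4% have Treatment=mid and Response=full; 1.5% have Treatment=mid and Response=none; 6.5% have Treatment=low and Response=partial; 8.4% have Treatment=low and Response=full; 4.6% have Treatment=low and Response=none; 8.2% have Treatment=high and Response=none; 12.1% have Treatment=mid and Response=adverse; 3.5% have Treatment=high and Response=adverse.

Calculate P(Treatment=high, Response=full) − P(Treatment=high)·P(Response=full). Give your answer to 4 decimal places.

P(Treatment=high) = 0.082 + 0.058 + 0.155 + 0.035 = 0.330.
P(Response=full) = 0.052 + 0.084 + 0.094 + 0.155 = 0.385.
P(Treatment=high, Response=full) − P(Treatment=high)P(Response=full) = 0.155 − 0.330×0.385 = 0.0280.

0.0280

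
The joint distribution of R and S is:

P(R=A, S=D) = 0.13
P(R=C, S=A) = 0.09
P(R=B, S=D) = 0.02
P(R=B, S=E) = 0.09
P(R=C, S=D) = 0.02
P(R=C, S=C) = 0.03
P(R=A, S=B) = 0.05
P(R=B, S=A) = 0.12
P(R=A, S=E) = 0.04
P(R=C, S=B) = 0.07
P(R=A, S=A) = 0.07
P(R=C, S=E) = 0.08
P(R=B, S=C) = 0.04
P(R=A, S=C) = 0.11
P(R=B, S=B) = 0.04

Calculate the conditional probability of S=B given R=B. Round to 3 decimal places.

P(R=B) = 0.12 + 0.04 + 0.04 + 0.02 + 0.09 = 0.31.
P(S=B | R=B) = 0.04/0.31 = 0.129.

0.129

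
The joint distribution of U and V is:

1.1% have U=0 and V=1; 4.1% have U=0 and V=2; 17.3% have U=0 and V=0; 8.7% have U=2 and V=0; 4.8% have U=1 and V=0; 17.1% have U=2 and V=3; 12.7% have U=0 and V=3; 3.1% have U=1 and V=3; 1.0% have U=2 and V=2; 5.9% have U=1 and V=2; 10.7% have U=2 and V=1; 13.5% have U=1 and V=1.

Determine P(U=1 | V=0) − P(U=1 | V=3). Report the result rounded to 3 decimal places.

P(V=0) = 0.173 + 0.048 + 0.087 = 0.308; P(U=1 | V=0) = 0.048/0.308 = 0.1558.
P(V=3) = 0.127 + 0.031 + 0.171 = 0.329; P(U=1 | V=3) = 0.031/0.329 = 0.0942.
Difference = 0.062.

0.062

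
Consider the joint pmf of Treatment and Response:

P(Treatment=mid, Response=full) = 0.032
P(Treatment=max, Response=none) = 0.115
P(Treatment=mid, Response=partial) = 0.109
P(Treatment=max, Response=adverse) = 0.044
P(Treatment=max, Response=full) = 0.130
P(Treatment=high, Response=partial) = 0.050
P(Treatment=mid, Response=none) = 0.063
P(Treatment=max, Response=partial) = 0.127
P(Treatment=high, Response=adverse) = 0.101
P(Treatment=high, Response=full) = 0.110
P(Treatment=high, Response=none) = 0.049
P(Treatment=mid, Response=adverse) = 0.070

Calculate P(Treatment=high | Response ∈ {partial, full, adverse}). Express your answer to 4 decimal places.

P(Response=partial) = 0.109 + 0.050 + 0.127 = 0.286.
P(Response=full) = 0.032 + 0.110 + 0.130 = 0.272.
P(Response=adverse) = 0.070 + 0.101 + 0.044 = 0.215.
P(Response ∈ {partial, full, adverse}) = 0.286 + 0.272 + 0.215 = 0.773; P(Treatment=high, Response ∈ {partial, full, adverse}) = 0.050 + 0.110 + 0.101 = 0.261.
P(Treatment=high | Response ∈ {partial, full, adverse}) = 0.261/0.773 = 0.3376.

0.3376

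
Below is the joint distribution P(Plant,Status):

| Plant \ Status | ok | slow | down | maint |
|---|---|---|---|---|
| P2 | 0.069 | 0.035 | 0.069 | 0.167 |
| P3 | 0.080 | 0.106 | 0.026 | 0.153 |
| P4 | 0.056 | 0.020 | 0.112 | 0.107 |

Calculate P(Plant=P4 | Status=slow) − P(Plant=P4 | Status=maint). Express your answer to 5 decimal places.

P(Status=slow) = 0.035 + 0.106 + 0.020 = 0.161; P(Plant=P4 | Status=slow) = 0.020/0.161 = 0.124224.
P(Status=maint) = 0.167 + 0.153 + 0.107 = 0.427; P(Plant=P4 | Status=maint) = 0.107/0.427 = 0.250585.
Difference = -0.12636.

-0.12636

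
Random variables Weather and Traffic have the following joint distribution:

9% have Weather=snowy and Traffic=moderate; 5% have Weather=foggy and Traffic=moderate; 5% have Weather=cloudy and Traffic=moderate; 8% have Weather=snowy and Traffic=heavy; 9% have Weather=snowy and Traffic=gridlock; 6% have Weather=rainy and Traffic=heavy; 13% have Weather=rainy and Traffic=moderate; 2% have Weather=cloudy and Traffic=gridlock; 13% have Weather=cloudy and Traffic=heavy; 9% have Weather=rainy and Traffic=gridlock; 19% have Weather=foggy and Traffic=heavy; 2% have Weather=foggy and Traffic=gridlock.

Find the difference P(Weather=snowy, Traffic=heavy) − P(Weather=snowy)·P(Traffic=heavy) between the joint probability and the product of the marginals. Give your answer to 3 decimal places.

P(Weather=snowy) = 0.09 + 0.08 + 0.09 = 0.26.
P(Traffic=heavy) = 0.13 + 0.06 + 0.08 + 0.19 = 0.46.
P(Weather=snowy, Traffic=heavy) − P(Weather=snowy)P(Traffic=heavy) = 0.08 − 0.26×0.46 = -0.040.

-0.040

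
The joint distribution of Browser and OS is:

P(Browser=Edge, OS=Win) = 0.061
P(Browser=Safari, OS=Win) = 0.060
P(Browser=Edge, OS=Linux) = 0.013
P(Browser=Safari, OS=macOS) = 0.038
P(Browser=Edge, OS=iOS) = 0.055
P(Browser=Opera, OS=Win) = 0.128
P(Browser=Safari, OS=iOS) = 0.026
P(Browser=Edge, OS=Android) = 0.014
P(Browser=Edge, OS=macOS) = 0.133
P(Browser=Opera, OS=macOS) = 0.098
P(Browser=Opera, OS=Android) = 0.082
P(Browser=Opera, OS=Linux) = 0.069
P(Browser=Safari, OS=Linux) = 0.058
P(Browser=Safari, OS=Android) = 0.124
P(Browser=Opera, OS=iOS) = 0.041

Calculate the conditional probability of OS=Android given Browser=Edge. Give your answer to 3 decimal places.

0.051

P(Browser=Edge) = 0.061 + 0.133 + 0.013 + 0.055 + 0.014 = 0.276.
P(OS=Android | Browser=Edge) = 0.014/0.276 = 0.051.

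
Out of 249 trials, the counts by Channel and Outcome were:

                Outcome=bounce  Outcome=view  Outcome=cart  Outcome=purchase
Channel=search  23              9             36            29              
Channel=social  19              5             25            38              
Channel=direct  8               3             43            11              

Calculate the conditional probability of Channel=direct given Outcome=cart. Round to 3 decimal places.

0.413

Total with Outcome=cart: 36 + 25 + 43 = 104.
P(Channel=direct | Outcome=cart) = 43/104 = 0.413.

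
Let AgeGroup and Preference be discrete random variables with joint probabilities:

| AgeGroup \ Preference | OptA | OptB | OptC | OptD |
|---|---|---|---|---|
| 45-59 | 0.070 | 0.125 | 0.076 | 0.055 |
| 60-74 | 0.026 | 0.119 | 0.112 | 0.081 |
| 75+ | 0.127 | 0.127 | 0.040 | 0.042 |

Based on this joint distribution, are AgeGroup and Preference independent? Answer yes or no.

no

P(AgeGroup=75+) = 0.336 and P(Preference=OptA) = 0.223, so their product is 0.07493, but P(AgeGroup=75+, Preference=OptA) = 0.127. Since these differ, AgeGroup and Preference are not independent.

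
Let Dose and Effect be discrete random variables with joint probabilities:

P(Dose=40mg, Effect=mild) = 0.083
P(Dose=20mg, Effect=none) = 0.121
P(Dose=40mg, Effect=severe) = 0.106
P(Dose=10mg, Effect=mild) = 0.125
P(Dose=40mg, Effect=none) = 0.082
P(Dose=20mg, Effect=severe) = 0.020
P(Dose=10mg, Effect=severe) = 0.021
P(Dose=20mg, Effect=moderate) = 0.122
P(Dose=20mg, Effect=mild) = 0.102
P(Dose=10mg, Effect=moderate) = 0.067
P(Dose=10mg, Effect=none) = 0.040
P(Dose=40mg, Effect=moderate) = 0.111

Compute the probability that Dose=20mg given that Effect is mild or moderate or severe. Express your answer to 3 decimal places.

P(Effect=mild) = 0.125 + 0.102 + 0.083 = 0.310.
P(Effect=moderate) = 0.067 + 0.122 + 0.111 = 0.300.
P(Effect=severe) = 0.021 + 0.020 + 0.106 = 0.147.
P(Effect ∈ {mild, moderate, severe}) = 0.310 + 0.300 + 0.147 = 0.757; P(Dose=20mg, Effect ∈ {mild, moderate, severe}) = 0.102 + 0.122 + 0.020 = 0.244.
P(Dose=20mg | Effect ∈ {mild, moderate, severe}) = 0.244/0.757 = 0.322.

0.322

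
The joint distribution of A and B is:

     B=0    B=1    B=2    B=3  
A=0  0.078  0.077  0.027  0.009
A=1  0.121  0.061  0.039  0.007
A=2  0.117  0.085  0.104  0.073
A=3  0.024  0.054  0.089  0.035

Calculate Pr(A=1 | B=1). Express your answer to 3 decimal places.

0.220

P(B=1) = 0.077 + 0.061 + 0.085 + 0.054 = 0.277.
P(A=1 | B=1) = 0.061/0.277 = 0.220.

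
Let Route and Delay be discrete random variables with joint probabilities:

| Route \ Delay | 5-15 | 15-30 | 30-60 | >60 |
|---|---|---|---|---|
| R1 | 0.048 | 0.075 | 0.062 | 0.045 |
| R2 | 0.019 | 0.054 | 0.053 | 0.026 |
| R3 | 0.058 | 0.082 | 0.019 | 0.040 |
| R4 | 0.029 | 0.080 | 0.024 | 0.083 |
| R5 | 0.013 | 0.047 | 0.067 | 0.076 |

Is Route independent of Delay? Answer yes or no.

P(Route=R3) = 0.199 and P(Delay=30-60) = 0.225, so their product is 0.04478, but P(Route=R3, Delay=30-60) = 0.019. Since these differ, Route and Delay are not independent.

no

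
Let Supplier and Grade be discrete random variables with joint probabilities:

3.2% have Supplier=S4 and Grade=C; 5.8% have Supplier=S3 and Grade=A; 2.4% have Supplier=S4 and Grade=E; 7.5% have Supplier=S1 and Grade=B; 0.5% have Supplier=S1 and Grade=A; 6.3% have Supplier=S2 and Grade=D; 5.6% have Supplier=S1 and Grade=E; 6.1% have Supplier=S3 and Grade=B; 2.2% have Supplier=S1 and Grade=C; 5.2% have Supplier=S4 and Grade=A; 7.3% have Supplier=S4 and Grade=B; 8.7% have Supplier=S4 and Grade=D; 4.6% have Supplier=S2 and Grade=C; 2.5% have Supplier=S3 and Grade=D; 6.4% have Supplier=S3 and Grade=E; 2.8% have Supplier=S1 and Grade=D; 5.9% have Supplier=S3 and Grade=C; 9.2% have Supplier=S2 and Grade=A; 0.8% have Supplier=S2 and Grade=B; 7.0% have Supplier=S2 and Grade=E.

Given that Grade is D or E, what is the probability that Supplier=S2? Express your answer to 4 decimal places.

P(Grade=D) = 0.028 + 0.063 + 0.025 + 0.087 = 0.203.
P(Grade=E) = 0.056 + 0.070 + 0.064 + 0.024 = 0.214.
P(Grade ∈ {D, E}) = 0.203 + 0.214 = 0.417; P(Supplier=S2, Grade ∈ {D, E}) = 0.063 + 0.070 = 0.133.
P(Supplier=S2 | Grade ∈ {D, E}) = 0.133/0.417 = 0.3189.

0.3189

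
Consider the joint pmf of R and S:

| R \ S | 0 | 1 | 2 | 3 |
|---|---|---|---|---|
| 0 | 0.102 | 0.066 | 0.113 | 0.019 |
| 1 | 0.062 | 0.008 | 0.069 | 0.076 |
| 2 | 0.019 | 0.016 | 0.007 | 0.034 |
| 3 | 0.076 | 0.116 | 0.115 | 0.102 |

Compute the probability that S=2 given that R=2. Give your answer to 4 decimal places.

0.0921

P(R=2) = 0.019 + 0.016 + 0.007 + 0.034 = 0.076.
P(S=2 | R=2) = 0.007/0.076 = 0.0921.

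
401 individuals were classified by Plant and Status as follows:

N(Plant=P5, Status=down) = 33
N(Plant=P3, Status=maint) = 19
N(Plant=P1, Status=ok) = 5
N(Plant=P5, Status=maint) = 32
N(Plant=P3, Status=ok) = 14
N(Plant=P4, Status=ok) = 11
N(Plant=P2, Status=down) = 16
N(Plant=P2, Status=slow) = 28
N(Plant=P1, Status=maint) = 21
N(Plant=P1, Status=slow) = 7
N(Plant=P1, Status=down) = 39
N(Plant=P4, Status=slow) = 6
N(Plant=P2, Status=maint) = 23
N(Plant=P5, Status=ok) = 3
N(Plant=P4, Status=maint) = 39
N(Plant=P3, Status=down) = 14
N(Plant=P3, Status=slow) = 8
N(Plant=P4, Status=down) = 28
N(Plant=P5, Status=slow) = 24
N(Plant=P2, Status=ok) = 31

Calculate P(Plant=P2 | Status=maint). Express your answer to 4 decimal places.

Total with Status=maint: 21 + 23 + 19 + 39 + 32 = 134.
P(Plant=P2 | Status=maint) = 23/134 = 0.1716.

0.1716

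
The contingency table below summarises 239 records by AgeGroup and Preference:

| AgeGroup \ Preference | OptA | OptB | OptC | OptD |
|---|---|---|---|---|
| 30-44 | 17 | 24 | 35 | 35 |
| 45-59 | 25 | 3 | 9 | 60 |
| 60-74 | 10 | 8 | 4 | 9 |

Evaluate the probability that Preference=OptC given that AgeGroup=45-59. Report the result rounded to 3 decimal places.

0.093

Total with AgeGroup=45-59: 25 + 3 + 9 + 60 = 97.
P(Preference=OptC | AgeGroup=45-59) = 9/97 = 0.093.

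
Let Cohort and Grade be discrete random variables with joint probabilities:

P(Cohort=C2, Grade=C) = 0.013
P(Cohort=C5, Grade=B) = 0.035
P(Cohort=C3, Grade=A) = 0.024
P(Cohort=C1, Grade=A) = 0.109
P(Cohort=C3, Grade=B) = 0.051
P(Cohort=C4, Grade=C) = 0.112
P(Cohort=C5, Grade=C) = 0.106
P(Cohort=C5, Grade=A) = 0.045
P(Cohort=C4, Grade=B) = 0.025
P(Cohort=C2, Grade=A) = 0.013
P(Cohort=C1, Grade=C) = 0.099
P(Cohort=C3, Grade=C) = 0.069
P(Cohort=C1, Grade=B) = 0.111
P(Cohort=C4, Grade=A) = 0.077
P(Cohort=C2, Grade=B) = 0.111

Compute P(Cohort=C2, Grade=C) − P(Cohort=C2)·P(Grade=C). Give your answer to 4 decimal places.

P(Cohort=C2) = 0.013 + 0.111 + 0.013 = 0.137.
P(Grade=C) = 0.099 + 0.013 + 0.069 + 0.112 + 0.106 = 0.399.
P(Cohort=C2, Grade=C) − P(Cohort=C2)P(Grade=C) = 0.013 − 0.137×0.399 = -0.0417.

-0.0417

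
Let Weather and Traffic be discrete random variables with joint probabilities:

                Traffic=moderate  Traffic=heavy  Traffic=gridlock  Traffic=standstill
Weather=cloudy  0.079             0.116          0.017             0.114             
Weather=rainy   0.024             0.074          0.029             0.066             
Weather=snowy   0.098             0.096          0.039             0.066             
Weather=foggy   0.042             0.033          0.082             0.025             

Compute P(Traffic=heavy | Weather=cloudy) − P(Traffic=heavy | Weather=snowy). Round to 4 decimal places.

0.0348

P(Weather=cloudy) = 0.079 + 0.116 + 0.017 + 0.114 = 0.326; P(Traffic=heavy | Weather=cloudy) = 0.116/0.326 = 0.35583.
P(Weather=snowy) = 0.098 + 0.096 + 0.039 + 0.066 = 0.299; P(Traffic=heavy | Weather=snowy) = 0.096/0.299 = 0.32107.
Difference = 0.0348.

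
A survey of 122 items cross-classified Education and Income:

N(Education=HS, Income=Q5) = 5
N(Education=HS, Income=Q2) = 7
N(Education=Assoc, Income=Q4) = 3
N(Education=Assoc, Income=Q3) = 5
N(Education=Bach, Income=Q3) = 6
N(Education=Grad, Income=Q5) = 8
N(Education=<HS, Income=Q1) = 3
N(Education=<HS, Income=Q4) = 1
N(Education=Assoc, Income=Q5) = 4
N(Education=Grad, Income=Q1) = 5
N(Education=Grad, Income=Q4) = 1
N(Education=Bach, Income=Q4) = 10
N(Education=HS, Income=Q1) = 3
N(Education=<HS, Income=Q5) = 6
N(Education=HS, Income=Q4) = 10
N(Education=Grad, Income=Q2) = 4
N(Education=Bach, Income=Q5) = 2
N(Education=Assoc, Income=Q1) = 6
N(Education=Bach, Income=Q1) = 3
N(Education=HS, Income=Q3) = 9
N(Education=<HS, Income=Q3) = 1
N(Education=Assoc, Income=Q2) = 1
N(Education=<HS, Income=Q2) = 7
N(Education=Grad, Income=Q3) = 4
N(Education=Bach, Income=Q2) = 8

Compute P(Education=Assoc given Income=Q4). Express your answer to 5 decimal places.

Total with Income=Q4: 1 + 10 + 3 + 10 + 1 = 25.
P(Education=Assoc | Income=Q4) = 3/25 = 0.12000.

0.12000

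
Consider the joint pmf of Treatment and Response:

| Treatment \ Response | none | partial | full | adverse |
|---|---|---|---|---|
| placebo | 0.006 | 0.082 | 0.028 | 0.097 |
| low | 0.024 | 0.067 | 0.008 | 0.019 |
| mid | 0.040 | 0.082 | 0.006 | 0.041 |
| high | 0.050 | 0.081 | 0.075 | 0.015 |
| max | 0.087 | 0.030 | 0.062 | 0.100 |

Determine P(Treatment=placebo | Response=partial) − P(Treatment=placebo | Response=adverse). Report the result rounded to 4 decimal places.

-0.1169

P(Response=partial) = 0.082 + 0.067 + 0.082 + 0.081 + 0.030 = 0.342; P(Treatment=placebo | Response=partial) = 0.082/0.342 = 0.23977.
P(Response=adverse) = 0.097 + 0.019 + 0.041 + 0.015 + 0.100 = 0.272; P(Treatment=placebo | Response=adverse) = 0.097/0.272 = 0.35662.
Difference = -0.1169.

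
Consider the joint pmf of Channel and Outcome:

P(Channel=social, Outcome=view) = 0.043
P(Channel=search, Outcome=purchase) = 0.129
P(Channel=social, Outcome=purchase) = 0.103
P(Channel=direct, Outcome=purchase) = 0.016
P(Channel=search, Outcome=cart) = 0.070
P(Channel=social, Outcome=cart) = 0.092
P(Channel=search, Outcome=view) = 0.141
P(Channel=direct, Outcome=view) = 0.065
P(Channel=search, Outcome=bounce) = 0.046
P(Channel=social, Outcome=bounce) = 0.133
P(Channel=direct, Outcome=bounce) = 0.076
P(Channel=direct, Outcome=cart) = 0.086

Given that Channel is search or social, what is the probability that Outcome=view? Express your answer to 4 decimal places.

P(Channel=search) = 0.046 + 0.141 + 0.070 + 0.129 = 0.386.
P(Channel=social) = 0.133 + 0.043 + 0.092 + 0.103 = 0.371.
P(Channel ∈ {search, social}) = 0.386 + 0.371 = 0.757; P(Outcome=view, Channel ∈ {search, social}) = 0.141 + 0.043 = 0.184.
P(Outcome=view | Channel ∈ {search, social}) = 0.184/0.757 = 0.2431.

0.2431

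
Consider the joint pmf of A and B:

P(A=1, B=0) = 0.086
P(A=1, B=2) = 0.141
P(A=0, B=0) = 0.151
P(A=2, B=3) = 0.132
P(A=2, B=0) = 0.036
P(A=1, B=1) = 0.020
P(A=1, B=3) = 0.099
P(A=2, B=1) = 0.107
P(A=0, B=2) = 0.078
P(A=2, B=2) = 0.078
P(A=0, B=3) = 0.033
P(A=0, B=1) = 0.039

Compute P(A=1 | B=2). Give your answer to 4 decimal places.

0.4747

P(B=2) = 0.078 + 0.141 + 0.078 = 0.297.
P(A=1 | B=2) = 0.141/0.297 = 0.4747.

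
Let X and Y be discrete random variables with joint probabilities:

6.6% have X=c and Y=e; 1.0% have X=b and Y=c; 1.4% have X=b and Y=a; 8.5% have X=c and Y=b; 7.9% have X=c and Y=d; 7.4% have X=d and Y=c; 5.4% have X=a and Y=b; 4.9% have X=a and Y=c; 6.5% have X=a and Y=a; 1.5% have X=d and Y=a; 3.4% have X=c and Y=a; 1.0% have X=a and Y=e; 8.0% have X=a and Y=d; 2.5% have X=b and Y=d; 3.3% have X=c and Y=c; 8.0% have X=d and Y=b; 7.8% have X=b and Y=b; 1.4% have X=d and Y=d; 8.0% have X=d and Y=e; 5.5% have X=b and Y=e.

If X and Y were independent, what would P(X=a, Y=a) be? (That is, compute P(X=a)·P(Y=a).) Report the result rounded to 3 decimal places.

0.033

P(X=a) = 0.065 + 0.054 + 0.049 + 0.080 + 0.010 = 0.258.
P(Y=a) = 0.065 + 0.014 + 0.034 + 0.015 = 0.128.
Product: 0.258 × 0.128 = 0.033.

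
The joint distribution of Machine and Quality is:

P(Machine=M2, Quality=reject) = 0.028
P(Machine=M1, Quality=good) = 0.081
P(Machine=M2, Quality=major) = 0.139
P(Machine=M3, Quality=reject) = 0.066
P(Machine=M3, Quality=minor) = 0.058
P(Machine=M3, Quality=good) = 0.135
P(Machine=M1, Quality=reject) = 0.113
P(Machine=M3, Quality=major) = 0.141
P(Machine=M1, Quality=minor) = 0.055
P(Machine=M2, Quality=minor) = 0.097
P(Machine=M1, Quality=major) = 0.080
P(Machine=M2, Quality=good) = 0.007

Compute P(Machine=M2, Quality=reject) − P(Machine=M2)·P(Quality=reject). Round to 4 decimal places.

-0.0281

P(Machine=M2) = 0.007 + 0.097 + 0.139 + 0.028 = 0.271.
P(Quality=reject) = 0.113 + 0.028 + 0.066 = 0.207.
P(Machine=M2, Quality=reject) − P(Machine=M2)P(Quality=reject) = 0.028 − 0.271×0.207 = -0.0281.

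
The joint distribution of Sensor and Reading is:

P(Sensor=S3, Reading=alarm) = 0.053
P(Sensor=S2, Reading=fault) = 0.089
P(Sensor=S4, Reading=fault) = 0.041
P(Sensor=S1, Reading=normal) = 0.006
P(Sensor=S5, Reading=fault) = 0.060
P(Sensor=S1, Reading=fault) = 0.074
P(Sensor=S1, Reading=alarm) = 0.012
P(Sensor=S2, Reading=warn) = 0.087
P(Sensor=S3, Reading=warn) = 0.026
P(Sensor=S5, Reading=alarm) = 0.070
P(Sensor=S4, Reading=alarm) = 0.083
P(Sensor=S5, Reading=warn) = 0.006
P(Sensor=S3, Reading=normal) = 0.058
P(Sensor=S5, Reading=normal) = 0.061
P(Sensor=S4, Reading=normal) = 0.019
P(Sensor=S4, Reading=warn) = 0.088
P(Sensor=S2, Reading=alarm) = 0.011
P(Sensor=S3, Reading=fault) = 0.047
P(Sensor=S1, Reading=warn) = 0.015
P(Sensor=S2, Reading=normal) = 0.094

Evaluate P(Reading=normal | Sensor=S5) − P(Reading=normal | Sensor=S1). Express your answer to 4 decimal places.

0.2536

P(Sensor=S5) = 0.061 + 0.006 + 0.070 + 0.060 = 0.197; P(Reading=normal | Sensor=S5) = 0.061/0.197 = 0.30964.
P(Sensor=S1) = 0.006 + 0.015 + 0.012 + 0.074 = 0.107; P(Reading=normal | Sensor=S1) = 0.006/0.107 = 0.05607.
Difference = 0.2536.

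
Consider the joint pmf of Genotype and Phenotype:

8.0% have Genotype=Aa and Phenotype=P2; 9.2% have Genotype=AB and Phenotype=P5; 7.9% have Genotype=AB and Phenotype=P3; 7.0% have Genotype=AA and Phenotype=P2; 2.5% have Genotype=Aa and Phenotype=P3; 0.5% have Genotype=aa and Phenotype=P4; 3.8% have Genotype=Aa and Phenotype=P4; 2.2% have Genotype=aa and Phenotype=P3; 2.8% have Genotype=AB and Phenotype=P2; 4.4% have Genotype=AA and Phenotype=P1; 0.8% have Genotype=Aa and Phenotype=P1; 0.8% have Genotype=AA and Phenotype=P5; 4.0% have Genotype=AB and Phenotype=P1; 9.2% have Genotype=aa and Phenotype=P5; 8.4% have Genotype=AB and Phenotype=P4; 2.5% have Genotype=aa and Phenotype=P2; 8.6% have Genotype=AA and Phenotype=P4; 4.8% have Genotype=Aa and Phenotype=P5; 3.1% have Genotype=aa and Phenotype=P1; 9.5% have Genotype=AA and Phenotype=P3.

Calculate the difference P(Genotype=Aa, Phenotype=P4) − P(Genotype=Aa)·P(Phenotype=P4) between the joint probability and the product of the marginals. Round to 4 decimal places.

-0.0044

P(Genotype=Aa) = 0.008 + 0.080 + 0.025 + 0.038 + 0.048 = 0.199.
P(Phenotype=P4) = 0.086 + 0.038 + 0.005 + 0.084 = 0.213.
P(Genotype=Aa, Phenotype=P4) − P(Genotype=Aa)P(Phenotype=P4) = 0.038 − 0.199×0.213 = -0.0044.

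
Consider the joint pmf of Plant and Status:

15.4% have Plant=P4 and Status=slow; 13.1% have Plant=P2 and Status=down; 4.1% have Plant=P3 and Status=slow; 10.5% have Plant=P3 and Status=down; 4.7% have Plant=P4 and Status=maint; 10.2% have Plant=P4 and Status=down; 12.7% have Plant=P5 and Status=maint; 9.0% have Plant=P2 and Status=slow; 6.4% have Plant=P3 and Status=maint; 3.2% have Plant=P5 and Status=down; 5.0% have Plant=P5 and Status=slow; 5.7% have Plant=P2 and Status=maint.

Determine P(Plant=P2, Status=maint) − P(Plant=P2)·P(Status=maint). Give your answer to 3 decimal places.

-0.025

P(Plant=P2) = 0.090 + 0.131 + 0.057 = 0.278.
P(Status=maint) = 0.057 + 0.064 + 0.047 + 0.127 = 0.295.
P(Plant=P2, Status=maint) − P(Plant=P2)P(Status=maint) = 0.057 − 0.278×0.295 = -0.025.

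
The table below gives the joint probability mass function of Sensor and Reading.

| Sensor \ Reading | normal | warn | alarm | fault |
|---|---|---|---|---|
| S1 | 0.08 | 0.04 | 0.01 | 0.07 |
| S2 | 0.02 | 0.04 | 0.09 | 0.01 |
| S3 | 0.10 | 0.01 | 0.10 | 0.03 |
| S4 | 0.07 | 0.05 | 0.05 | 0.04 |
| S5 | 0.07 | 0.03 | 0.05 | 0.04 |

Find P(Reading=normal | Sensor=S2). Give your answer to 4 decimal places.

0.1250

P(Sensor=S2) = 0.02 + 0.04 + 0.09 + 0.01 = 0.16.
P(Reading=normal | Sensor=S2) = 0.02/0.16 = 0.1250.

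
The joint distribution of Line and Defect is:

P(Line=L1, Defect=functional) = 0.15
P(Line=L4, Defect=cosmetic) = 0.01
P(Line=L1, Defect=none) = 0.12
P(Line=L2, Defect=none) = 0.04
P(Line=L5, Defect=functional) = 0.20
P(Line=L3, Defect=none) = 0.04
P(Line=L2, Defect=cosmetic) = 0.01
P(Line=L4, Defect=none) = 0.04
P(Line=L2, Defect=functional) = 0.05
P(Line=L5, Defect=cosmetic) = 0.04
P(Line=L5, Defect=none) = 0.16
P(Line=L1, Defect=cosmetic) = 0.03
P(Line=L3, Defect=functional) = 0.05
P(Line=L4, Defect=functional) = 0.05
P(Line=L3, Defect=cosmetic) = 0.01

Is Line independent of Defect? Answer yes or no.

yes

Every cell satisfies P(Line,Defect) = P(Line)·P(Defect). For instance P(Line=L5) = 0.40, P(Defect=functional) = 0.50, and 0.40×0.50 = 0.20 matches the joint entry. So Line and Defect are independent.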